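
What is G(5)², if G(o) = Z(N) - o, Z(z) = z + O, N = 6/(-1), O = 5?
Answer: 36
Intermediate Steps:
N = -6 (N = 6*(-1) = -6)
Z(z) = 5 + z (Z(z) = z + 5 = 5 + z)
G(o) = -1 - o (G(o) = (5 - 6) - o = -1 - o)
G(5)² = (-1 - 1*5)² = (-1 - 5)² = (-6)² = 36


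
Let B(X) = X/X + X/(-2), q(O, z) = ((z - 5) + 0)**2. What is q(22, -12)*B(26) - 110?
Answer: -3578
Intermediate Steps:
q(O, z) = (-5 + z)**2 (q(O, z) = ((-5 + z) + 0)**2 = (-5 + z)**2)
B(X) = 1 - X/2 (B(X) = 1 + X*(-1/2) = 1 - X/2)
q(22, -12)*B(26) - 110 = (-5 - 12)**2*(1 - 1/2*26) - 110 = (-17)**2*(1 - 13) - 110 = 289*(-12) - 110 = -3468 - 110 = -3578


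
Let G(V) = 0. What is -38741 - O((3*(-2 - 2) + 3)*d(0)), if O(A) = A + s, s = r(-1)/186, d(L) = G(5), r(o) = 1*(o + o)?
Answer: -3602912/93 ≈ -38741.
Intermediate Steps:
r(o) = 2*o (r(o) = 1*(2*o) = 2*o)
d(L) = 0
s = -1/93 (s = (2*(-1))/186 = -2*1/186 = -1/93 ≈ -0.010753)
O(A) = -1/93 + A (O(A) = A - 1/93 = -1/93 + A)
-38741 - O((3*(-2 - 2) + 3)*d(0)) = -38741 - (-1/93 + (3*(-2 - 2) + 3)*0) = -38741 - (-1/93 + (3*(-4) + 3)*0) = -38741 - (-1/93 + (-12 + 3)*0) = -38741 - (-1/93 - 9*0) = -38741 - (-1/93 + 0) = -38741 - 1*(-1/93) = -38741 + 1/93 = -3602912/93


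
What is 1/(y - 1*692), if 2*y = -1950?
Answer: -1/1667 ≈ -0.00059988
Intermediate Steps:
y = -975 (y = (1/2)*(-1950) = -975)
1/(y - 1*692) = 1/(-975 - 1*692) = 1/(-975 - 692) = 1/(-1667) = -1/1667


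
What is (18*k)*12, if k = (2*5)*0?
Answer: 0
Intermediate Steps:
k = 0 (k = 10*0 = 0)
(18*k)*12 = (18*0)*12 = 0*12 = 0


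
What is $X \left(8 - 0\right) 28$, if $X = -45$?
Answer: $-10080$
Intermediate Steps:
$X \left(8 - 0\right) 28 = - 45 \left(8 - 0\right) 28 = - 45 \left(8 + 0\right) 28 = \left(-45\right) 8 \cdot 28 = \left(-360\right) 28 = -10080$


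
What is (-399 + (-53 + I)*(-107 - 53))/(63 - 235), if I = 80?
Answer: 4719/172 ≈ 27.436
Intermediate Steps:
(-399 + (-53 + I)*(-107 - 53))/(63 - 235) = (-399 + (-53 + 80)*(-107 - 53))/(63 - 235) = (-399 + 27*(-160))/(-172) = (-399 - 4320)*(-1/172) = -4719*(-1/172) = 4719/172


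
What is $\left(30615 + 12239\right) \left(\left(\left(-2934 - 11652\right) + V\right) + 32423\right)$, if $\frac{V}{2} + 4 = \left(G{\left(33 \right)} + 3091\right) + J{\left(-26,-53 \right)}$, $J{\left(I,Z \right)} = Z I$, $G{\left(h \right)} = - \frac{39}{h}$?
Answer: $\frac{12616688994}{11} \approx 1.147 \cdot 10^{9}$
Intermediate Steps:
$J{\left(I,Z \right)} = I Z$
$V = \frac{98204}{11}$ ($V = -8 + 2 \left(\left(- \frac{39}{33} + 3091\right) - -1378\right) = -8 + 2 \left(\left(\left(-39\right) \frac{1}{33} + 3091\right) + 1378\right) = -8 + 2 \left(\left(- \frac{13}{11} + 3091\right) + 1378\right) = -8 + 2 \left(\frac{33988}{11} + 1378\right) = -8 + 2 \cdot \frac{49146}{11} = -8 + \frac{98292}{11} = \frac{98204}{11} \approx 8927.6$)
$\left(30615 + 12239\right) \left(\left(\left(-2934 - 11652\right) + V\right) + 32423\right) = \left(30615 + 12239\right) \left(\left(\left(-2934 - 11652\right) + \frac{98204}{11}\right) + 32423\right) = 42854 \left(\left(-14586 + \frac{98204}{11}\right) + 32423\right) = 42854 \left(- \frac{62242}{11} + 32423\right) = 42854 \cdot \frac{294411}{11} = \frac{12616688994}{11}$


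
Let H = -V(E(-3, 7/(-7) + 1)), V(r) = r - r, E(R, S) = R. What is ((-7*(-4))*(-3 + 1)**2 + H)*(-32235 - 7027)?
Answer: -4397344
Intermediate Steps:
V(r) = 0
H = 0 (H = -1*0 = 0)
((-7*(-4))*(-3 + 1)**2 + H)*(-32235 - 7027) = ((-7*(-4))*(-3 + 1)**2 + 0)*(-32235 - 7027) = (28*(-2)**2 + 0)*(-39262) = (28*4 + 0)*(-39262) = (112 + 0)*(-39262) = 112*(-39262) = -4397344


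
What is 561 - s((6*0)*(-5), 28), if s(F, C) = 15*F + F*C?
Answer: 561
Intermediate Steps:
s(F, C) = 15*F + C*F
561 - s((6*0)*(-5), 28) = 561 - (6*0)*(-5)*(15 + 28) = 561 - 0*(-5)*43 = 561 - 0*43 = 561 - 1*0 = 561 + 0 = 561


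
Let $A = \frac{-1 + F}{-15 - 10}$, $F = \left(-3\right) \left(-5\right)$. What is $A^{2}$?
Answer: $\frac{196}{625} \approx 0.3136$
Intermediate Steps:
$F = 15$
$A = - \frac{14}{25}$ ($A = \frac{-1 + 15}{-15 - 10} = \frac{14}{-25} = 14 \left(- \frac{1}{25}\right) = - \frac{14}{25} \approx -0.56$)
$A^{2} = \left(- \frac{14}{25}\right)^{2} = \frac{196}{625}$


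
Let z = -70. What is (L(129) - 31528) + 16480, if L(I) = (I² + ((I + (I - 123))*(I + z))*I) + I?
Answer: 1029207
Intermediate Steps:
L(I) = I + I² + I*(-123 + 2*I)*(-70 + I) (L(I) = (I² + ((I + (I - 123))*(I - 70))*I) + I = (I² + ((I + (-123 + I))*(-70 + I))*I) + I = (I² + ((-123 + 2*I)*(-70 + I))*I) + I = (I² + I*(-123 + 2*I)*(-70 + I)) + I = I + I² + I*(-123 + 2*I)*(-70 + I))
(L(129) - 31528) + 16480 = (129*(8611 - 262*129 + 2*129²) - 31528) + 16480 = (129*(8611 - 33798 + 2*16641) - 31528) + 16480 = (129*(8611 - 33798 + 33282) - 31528) + 16480 = (129*8095 - 31528) + 16480 = (1044255 - 31528) + 16480 = 1012727 + 16480 = 1029207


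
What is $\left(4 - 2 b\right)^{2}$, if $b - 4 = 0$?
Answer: $16$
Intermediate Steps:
$b = 4$ ($b = 4 + 0 = 4$)
$\left(4 - 2 b\right)^{2} = \left(4 - 8\right)^{2} = \left(-4\right)^{2} = 16$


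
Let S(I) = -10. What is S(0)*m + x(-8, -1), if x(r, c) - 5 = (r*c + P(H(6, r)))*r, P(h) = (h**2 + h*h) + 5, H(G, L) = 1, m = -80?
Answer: 685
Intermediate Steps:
P(h) = 5 + 2*h**2 (P(h) = (h**2 + h**2) + 5 = 2*h**2 + 5 = 5 + 2*h**2)
x(r, c) = 5 + r*(7 + c*r) (x(r, c) = 5 + (r*c + (5 + 2*1**2))*r = 5 + (c*r + (5 + 2*1))*r = 5 + (c*r + (5 + 2))*r = 5 + (c*r + 7)*r = 5 + (7 + c*r)*r = 5 + r*(7 + c*r))
S(0)*m + x(-8, -1) = -10*(-80) + (5 + 7*(-8) - 1*(-8)**2) = 800 + (5 - 56 - 1*64) = 800 + (5 - 56 - 64) = 800 - 115 = 685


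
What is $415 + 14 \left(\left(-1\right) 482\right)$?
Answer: $-6333$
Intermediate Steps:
$415 + 14 \left(\left(-1\right) 482\right) = 415 + 14 \left(-482\right) = 415 - 6748 = -6333$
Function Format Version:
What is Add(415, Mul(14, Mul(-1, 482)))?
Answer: -6333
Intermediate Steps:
Add(415, Mul(14, Mul(-1, 482))) = Add(415, Mul(14, -482)) = Add(415, -6748) = -6333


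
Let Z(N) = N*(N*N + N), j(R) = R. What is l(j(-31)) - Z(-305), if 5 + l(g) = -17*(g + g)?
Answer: 28280649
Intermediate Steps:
Z(N) = N*(N + N**2) (Z(N) = N*(N**2 + N) = N*(N + N**2))
l(g) = -5 - 34*g (l(g) = -5 - 17*(g + g) = -5 - 34*g)
l(j(-31)) - Z(-305) = (-5 - 34*(-31)) - (-305)**2*(1 - 305) = (-5 + 1054) - 93025*(-304) = 1049 - 1*(-28279600) = 1049 + 28279600 = 28280649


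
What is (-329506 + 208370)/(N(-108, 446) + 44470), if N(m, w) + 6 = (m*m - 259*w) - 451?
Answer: 121136/59837 ≈ 2.0244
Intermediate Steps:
N(m, w) = -457 + m**2 - 259*w (N(m, w) = -6 + ((m*m - 259*w) - 451) = -6 + ((m**2 - 259*w) - 451) = -6 + (-451 + m**2 - 259*w) = -457 + m**2 - 259*w)
(-329506 + 208370)/(N(-108, 446) + 44470) = (-329506 + 208370)/((-457 + (-108)**2 - 259*446) + 44470) = -121136/((-457 + 11664 - 115514) + 44470) = -121136/(-104307 + 44470) = -121136/(-59837) = -121136*(-1/59837) = 121136/59837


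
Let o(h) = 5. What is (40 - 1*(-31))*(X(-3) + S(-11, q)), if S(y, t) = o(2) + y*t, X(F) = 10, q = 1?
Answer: 284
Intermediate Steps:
S(y, t) = 5 + t*y (S(y, t) = 5 + y*t = 5 + t*y)
(40 - 1*(-31))*(X(-3) + S(-11, q)) = (40 - 1*(-31))*(10 + (5 + 1*(-11))) = (40 + 31)*(10 + (5 - 11)) = 71*(10 - 6) = 71*4 = 284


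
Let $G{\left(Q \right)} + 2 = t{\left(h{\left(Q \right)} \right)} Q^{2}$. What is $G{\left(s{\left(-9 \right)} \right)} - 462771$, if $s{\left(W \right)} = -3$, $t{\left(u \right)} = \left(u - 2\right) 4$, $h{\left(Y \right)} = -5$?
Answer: $-463025$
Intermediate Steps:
$t{\left(u \right)} = -8 + 4 u$ ($t{\left(u \right)} = \left(-2 + u\right) 4 = -8 + 4 u$)
$G{\left(Q \right)} = -2 - 28 Q^{2}$ ($G{\left(Q \right)} = -2 + \left(-8 + 4 \left(-5\right)\right) Q^{2} = -2 + \left(-8 - 20\right) Q^{2} = -2 - 28 Q^{2}$)
$G{\left(s{\left(-9 \right)} \right)} - 462771 = \left(-2 - 28 \left(-3\right)^{2}\right) - 462771 = \left(-2 - 252\right) - 462771 = -254 - 462771 = -463025$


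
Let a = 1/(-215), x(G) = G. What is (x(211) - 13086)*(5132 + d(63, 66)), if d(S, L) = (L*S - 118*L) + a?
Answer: -831542175/43 ≈ -1.9338e+7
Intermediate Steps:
a = -1/215 ≈ -0.0046512
d(S, L) = -1/215 - 118*L + L*S (d(S, L) = (L*S - 118*L) - 1/215 = (-118*L + L*S) - 1/215 = -1/215 - 118*L + L*S)
(x(211) - 13086)*(5132 + d(63, 66)) = (211 - 13086)*(5132 + (-1/215 - 118*66 + 66*63)) = -12875*(5132 + (-1/215 - 7788 + 4158)) = -12875*(5132 - 780451/215) = -12875*322929/215 = -831542175/43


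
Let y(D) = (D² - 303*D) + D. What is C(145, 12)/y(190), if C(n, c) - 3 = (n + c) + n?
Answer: -61/4256 ≈ -0.014333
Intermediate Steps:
C(n, c) = 3 + c + 2*n (C(n, c) = 3 + ((n + c) + n) = 3 + ((c + n) + n) = 3 + (c + 2*n) = 3 + c + 2*n)
y(D) = D² - 302*D
C(145, 12)/y(190) = (3 + 12 + 2*145)/((190*(-302 + 190))) = (3 + 12 + 290)/((190*(-112))) = 305/(-21280) = 305*(-1/21280) = -61/4256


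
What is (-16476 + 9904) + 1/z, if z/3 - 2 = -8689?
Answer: -171272893/26061 ≈ -6572.0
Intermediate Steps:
z = -26061 (z = 6 + 3*(-8689) = 6 - 26067 = -26061)
(-16476 + 9904) + 1/z = (-16476 + 9904) + 1/(-26061) = -6572 - 1/26061 = -171272893/26061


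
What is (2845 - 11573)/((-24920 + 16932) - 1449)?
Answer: 8728/9437 ≈ 0.92487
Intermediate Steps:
(2845 - 11573)/((-24920 + 16932) - 1449) = -8728/(-7988 - 1449) = -8728/(-9437) = -8728*(-1/9437) = 8728/9437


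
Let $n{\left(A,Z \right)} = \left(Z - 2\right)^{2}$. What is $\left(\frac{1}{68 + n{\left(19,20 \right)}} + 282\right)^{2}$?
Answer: $\frac{12220197025}{153664} \approx 79526.0$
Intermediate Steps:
$n{\left(A,Z \right)} = \left(-2 + Z\right)^{2}$ ($n{\left(A,Z \right)} = \left(Z - 2\right)^{2} = \left(-2 + Z\right)^{2}$)
$\left(\frac{1}{68 + n{\left(19,20 \right)}} + 282\right)^{2} = \left(\frac{1}{68 + \left(-2 + 20\right)^{2}} + 282\right)^{2} = \left(\frac{1}{68 + 18^{2}} + 282\right)^{2} = \left(\frac{1}{68 + 324} + 282\right)^{2} = \left(\frac{1}{392} + 282\right)^{2} = \left(\frac{110545}{392}\right)^{2} = \frac{12220197025}{153664}$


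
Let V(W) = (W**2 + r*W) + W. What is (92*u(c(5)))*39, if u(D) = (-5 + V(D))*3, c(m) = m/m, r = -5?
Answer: -86112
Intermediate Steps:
c(m) = 1
V(W) = W**2 - 4*W (V(W) = (W**2 - 5*W) + W = W**2 - 4*W)
u(D) = -15 + 3*D*(-4 + D) (u(D) = (-5 + D*(-4 + D))*3 = -15 + 3*D*(-4 + D))
(92*u(c(5)))*39 = (92*(-15 + 3*1*(-4 + 1)))*39 = (92*(-15 + 3*1*(-3)))*39 = (92*(-15 - 9))*39 = (92*(-24))*39 = -2208*39 = -86112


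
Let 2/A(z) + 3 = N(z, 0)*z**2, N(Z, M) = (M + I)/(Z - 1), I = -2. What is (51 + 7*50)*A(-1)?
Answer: -401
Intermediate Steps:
N(Z, M) = (-2 + M)/(-1 + Z) (N(Z, M) = (M - 2)/(Z - 1) = (-2 + M)/(-1 + Z))
A(z) = 2/(-3 - 2*z**2/(-1 + z)) (A(z) = 2/(-3 + ((-2 + 0)/(-1 + z))*z**2) = 2/(-3 + (-2/(-1 + z))*z**2) = 2/(-3 - 2*z**2/(-1 + z)))
(51 + 7*50)*A(-1) = (51 + 7*50)*(2*(-1 - 1)/(3 - 3*(-1) - 2*(-1)**2)) = (51 + 350)*(2*(-2)/(3 + 3 - 2*1)) = 401*(2*(-2)/(3 + 3 - 2)) = 401*(2*(-2)/4) = 401*(2*(1/4)*(-2)) = 401*(-1) = -401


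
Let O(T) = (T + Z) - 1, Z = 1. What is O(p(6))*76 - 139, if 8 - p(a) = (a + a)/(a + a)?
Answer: 393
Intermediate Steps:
p(a) = 7 (p(a) = 8 - (a + a)/(a + a) = 8 - 2*a/(2*a) = 8 - 2*a*1/(2*a) = 8 - 1*1 = 8 - 1 = 7)
O(T) = T (O(T) = (T + 1) - 1 = (1 + T) - 1 = T)
O(p(6))*76 - 139 = 7*76 - 139 = 532 - 139 = 393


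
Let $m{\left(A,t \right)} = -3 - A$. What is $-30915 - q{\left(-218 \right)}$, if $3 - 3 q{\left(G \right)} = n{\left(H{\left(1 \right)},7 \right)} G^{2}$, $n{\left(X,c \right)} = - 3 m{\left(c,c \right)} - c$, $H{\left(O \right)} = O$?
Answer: $\frac{1000304}{3} \approx 3.3343 \cdot 10^{5}$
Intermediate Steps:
$n{\left(X,c \right)} = 9 + 2 c$ ($n{\left(X,c \right)} = - 3 \left(-3 - c\right) - c = \left(9 + 3 c\right) - c = 9 + 2 c$)
$q{\left(G \right)} = 1 - \frac{23 G^{2}}{3}$ ($q{\left(G \right)} = 1 - \frac{\left(9 + 2 \cdot 7\right) G^{2}}{3} = 1 - \frac{\left(9 + 14\right) G^{2}}{3} = 1 - \frac{23 G^{2}}{3}$)
$-30915 - q{\left(-218 \right)} = -30915 - \left(1 - \frac{23 \left(-218\right)^{2}}{3}\right) = -30915 - \left(1 - \frac{1093052}{3}\right) = -30915 - - \frac{1093049}{3} = -30915 + \frac{1093049}{3} = \frac{1000304}{3}$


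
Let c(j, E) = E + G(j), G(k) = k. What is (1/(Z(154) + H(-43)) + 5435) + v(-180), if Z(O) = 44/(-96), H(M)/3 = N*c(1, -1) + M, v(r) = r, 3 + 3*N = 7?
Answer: 16327261/3107 ≈ 5255.0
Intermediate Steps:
N = 4/3 (N = -1 + (⅓)*7 = -1 + 7/3 = 4/3 ≈ 1.3333)
c(j, E) = E + j
H(M) = 3*M (H(M) = 3*(4*(-1 + 1)/3 + M) = 3*((4/3)*0 + M) = 3*(0 + M) = 3*M)
Z(O) = -11/24 (Z(O) = 44*(-1/96) = -11/24)
(1/(Z(154) + H(-43)) + 5435) + v(-180) = (1/(-11/24 + 3*(-43)) + 5435) - 180 = (1/(-11/24 - 129) + 5435) - 180 = (1/(-3107/24) + 5435) - 180 = (-24/3107 + 5435) - 180 = 16886521/3107 - 180 = 16327261/3107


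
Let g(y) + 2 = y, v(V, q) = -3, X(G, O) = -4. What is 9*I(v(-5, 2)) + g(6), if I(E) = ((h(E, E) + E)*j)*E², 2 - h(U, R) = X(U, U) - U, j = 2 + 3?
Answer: 4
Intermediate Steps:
g(y) = -2 + y
j = 5
h(U, R) = 6 + U (h(U, R) = 2 - (-4 - U) = 2 + (4 + U) = 6 + U)
I(E) = E²*(30 + 10*E) (I(E) = (((6 + E) + E)*5)*E² = ((6 + 2*E)*5)*E² = (30 + 10*E)*E² = E²*(30 + 10*E))
9*I(v(-5, 2)) + g(6) = 9*(10*(-3)²*(3 - 3)) + (-2 + 6) = 9*(10*9*0) + 4 = 9*0 + 4 = 0 + 4 = 4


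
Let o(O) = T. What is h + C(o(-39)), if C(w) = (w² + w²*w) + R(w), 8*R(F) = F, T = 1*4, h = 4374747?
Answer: 8749655/2 ≈ 4.3748e+6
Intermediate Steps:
T = 4
o(O) = 4
R(F) = F/8
C(w) = w² + w³ + w/8 (C(w) = (w² + w²*w) + w/8 = (w² + w³) + w/8 = w² + w³ + w/8)
h + C(o(-39)) = 4374747 + 4*(⅛ + 4 + 4²) = 4374747 + 4*(⅛ + 4 + 16) = 4374747 + 4*(161/8) = 4374747 + 161/2 = 8749655/2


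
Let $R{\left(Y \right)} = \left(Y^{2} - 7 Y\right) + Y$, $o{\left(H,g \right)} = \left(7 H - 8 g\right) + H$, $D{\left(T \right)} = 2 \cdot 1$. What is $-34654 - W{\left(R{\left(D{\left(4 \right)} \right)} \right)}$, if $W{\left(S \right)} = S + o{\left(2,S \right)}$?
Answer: $-34726$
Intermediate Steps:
$D{\left(T \right)} = 2$
$o{\left(H,g \right)} = - 8 g + 8 H$ ($o{\left(H,g \right)} = \left(- 8 g + 7 H\right) + H = - 8 g + 8 H$)
$R{\left(Y \right)} = Y^{2} - 6 Y$
$W{\left(S \right)} = 16 - 7 S$ ($W{\left(S \right)} = S - \left(-16 + 8 S\right) = 16 - 7 S$)
$-34654 - W{\left(R{\left(D{\left(4 \right)} \right)} \right)} = -34654 - \left(16 - 7 \cdot 2 \left(-6 + 2\right)\right) = -34654 - \left(16 - 7 \cdot 2 \left(-4\right)\right) = -34654 - \left(16 - -56\right) = -34654 - \left(16 + 56\right) = -34654 - 72 = -34726$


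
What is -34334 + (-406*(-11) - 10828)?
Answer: -40696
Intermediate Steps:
-34334 + (-406*(-11) - 10828) = -34334 + (4466 - 10828) = -34334 - 6362 = -40696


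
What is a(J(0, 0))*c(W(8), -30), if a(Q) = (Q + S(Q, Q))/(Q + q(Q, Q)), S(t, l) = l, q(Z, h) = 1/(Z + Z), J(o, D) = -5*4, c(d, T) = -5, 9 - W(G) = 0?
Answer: -8000/801 ≈ -9.9875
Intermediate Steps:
W(G) = 9 (W(G) = 9 - 1*0 = 9 + 0 = 9)
J(o, D) = -20
q(Z, h) = 1/(2*Z)
a(Q) = 2*Q/(Q + 1/(2*Q)) (a(Q) = (Q + Q)/(Q + 1/(2*Q)) = (2*Q)/(Q + 1/(2*Q)) = 2*Q/(Q + 1/(2*Q)))
a(J(0, 0))*c(W(8), -30) = (4*(-20)²/(1 + 2*(-20)²))*(-5) = (4*400/(1 + 2*400))*(-5) = (4*400/(1 + 800))*(-5) = (4*400/801)*(-5) = (4*400*(1/801))*(-5) = (1600/801)*(-5) = -8000/801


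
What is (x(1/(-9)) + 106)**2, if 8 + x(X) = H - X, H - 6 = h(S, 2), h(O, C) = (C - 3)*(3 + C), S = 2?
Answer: 795664/81 ≈ 9823.0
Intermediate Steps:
h(O, C) = (-3 + C)*(3 + C)
H = 1 (H = 6 + (-9 + 2**2) = 6 + (-9 + 4) = 6 - 5 = 1)
x(X) = -7 - X (x(X) = -8 + (1 - X) = -7 - X)
(x(1/(-9)) + 106)**2 = ((-7 - 1/(-9)) + 106)**2 = ((-7 - 1*(-1/9)) + 106)**2 = ((-7 + 1/9) + 106)**2 = (-62/9 + 106)**2 = (892/9)**2 = 795664/81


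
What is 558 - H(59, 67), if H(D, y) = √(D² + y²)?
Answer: 558 - √7970 ≈ 468.73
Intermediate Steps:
558 - H(59, 67) = 558 - √(59² + 67²) = 558 - √(3481 + 4489) = 558 - √7970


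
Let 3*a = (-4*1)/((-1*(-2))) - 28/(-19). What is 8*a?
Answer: -80/57 ≈ -1.4035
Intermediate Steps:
a = -10/57 (a = ((-4*1)/((-1*(-2))) - 28/(-19))/3 = (-4/2 - 28*(-1/19))/3 = (-4*½ + 28/19)/3 = (-2 + 28/19)/3 = (⅓)*(-10/19) = -10/57 ≈ -0.17544)
8*a = 8*(-10/57) = -80/57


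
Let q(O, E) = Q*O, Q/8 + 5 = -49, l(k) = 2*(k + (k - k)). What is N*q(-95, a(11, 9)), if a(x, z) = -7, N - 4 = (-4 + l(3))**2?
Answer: 328320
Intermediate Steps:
l(k) = 2*k (l(k) = 2*(k + 0) = 2*k)
Q = -432 (Q = -40 + 8*(-49) = -40 - 392 = -432)
N = 8 (N = 4 + (-4 + 2*3)**2 = 4 + (-4 + 6)**2 = 4 + 2**2 = 4 + 4 = 8)
q(O, E) = -432*O
N*q(-95, a(11, 9)) = 8*(-432*(-95)) = 8*41040 = 328320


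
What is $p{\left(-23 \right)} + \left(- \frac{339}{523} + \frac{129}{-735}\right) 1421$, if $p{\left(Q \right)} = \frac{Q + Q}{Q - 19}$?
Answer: $- \frac{64216151}{54915} \approx -1169.4$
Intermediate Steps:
$p{\left(Q \right)} = \frac{2 Q}{-19 + Q}$
$p{\left(-23 \right)} + \left(- \frac{339}{523} + \frac{129}{-735}\right) 1421 = 2 \left(-23\right) \frac{1}{-19 - 23} + \left(- \frac{339}{523} + \frac{129}{-735}\right) 1421 = 2 \left(-23\right) \frac{1}{-42} + \left(\left(-339\right) \frac{1}{523} + 129 \left(- \frac{1}{735}\right)\right) 1421 = 2 \left(-23\right) \left(- \frac{1}{42}\right) + \left(- \frac{339}{523} - \frac{43}{245}\right) 1421 = \frac{23}{21} - \frac{3060776}{2615} = - \frac{64216151}{54915}$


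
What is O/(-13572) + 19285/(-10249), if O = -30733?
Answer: 53246497/139099428 ≈ 0.38279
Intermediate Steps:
O/(-13572) + 19285/(-10249) = -30733/(-13572) + 19285/(-10249) = -30733*(-1/13572) + 19285*(-1/10249) = 30733/13572 - 19285/10249 = 53246497/139099428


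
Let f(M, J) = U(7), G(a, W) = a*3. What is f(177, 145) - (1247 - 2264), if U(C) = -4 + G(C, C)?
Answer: 1034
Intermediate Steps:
G(a, W) = 3*a
U(C) = -4 + 3*C
f(M, J) = 17 (f(M, J) = -4 + 3*7 = -4 + 21 = 17)
f(177, 145) - (1247 - 2264) = 17 - (1247 - 2264) = 17 - 1*(-1017) = 17 + 1017 = 1034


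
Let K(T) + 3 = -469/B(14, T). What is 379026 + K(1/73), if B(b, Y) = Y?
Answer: 344786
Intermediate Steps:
K(T) = -3 - 469/T
379026 + K(1/73) = 379026 + (-3 - 469/(1/73)) = 379026 + (-3 - 469/1/73) = 379026 + (-3 - 469*73) = 379026 + (-3 - 34237) = 379026 - 34240 = 344786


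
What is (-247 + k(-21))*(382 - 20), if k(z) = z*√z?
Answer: -89414 - 7602*I*√21 ≈ -89414.0 - 34837.0*I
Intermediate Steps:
k(z) = z^(3/2)
(-247 + k(-21))*(382 - 20) = (-247 + (-21)^(3/2))*(382 - 20) = (-247 - 21*I*√21)*362 = -89414 - 7602*I*√21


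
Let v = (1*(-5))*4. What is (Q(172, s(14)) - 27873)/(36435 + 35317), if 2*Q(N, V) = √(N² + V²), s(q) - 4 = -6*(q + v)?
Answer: -27873/71752 + √1949/35876 ≈ -0.38723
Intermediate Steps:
v = -20 (v = -5*4 = -20)
s(q) = 124 - 6*q (s(q) = 4 - 6*(q - 20) = 4 - 6*(-20 + q) = 4 + (120 - 6*q) = 124 - 6*q)
Q(N, V) = √(N² + V²)/2
(Q(172, s(14)) - 27873)/(36435 + 35317) = (√(172² + (124 - 6*14)²)/2 - 27873)/(36435 + 35317) = (√(29584 + (124 - 84)²)/2 - 27873)/71752 = (√(29584 + 40²)/2 - 27873)*(1/71752) = (√(29584 + 1600)/2 - 27873)*(1/71752) = (√31184/2 - 27873)*(1/71752) = ((4*√1949)/2 - 27873)*(1/71752) = (2*√1949 - 27873)*(1/71752) = (-27873 + 2*√1949)*(1/71752) = -27873/71752 + √1949/35876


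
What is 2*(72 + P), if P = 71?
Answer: 286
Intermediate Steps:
2*(72 + P) = 2*(72 + 71) = 2*143 = 286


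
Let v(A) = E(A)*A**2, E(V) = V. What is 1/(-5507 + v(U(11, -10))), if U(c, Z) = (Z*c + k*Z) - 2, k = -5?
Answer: -1/243835 ≈ -4.1011e-6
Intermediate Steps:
U(c, Z) = -2 - 5*Z + Z*c (U(c, Z) = (Z*c - 5*Z) - 2 = (-5*Z + Z*c) - 2 = -2 - 5*Z + Z*c)
v(A) = A**3 (v(A) = A*A**2 = A**3)
1/(-5507 + v(U(11, -10))) = 1/(-5507 + (-2 - 5*(-10) - 10*11)**3) = 1/(-5507 + (-2 + 50 - 110)**3) = 1/(-5507 + (-62)**3) = 1/(-5507 - 238328) = 1/(-243835) = -1/243835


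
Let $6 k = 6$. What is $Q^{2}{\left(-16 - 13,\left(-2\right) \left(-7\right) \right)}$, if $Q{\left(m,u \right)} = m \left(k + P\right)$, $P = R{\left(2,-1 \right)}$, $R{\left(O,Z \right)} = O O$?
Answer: $21025$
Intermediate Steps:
$R{\left(O,Z \right)} = O^{2}$
$P = 4$ ($P = 2^{2} = 4$)
$k = 1$ ($k = \frac{1}{6} \cdot 6 = 1$)
$Q{\left(m,u \right)} = 5 m$ ($Q{\left(m,u \right)} = m \left(1 + 4\right) = m 5 = 5 m$)
$Q^{2}{\left(-16 - 13,\left(-2\right) \left(-7\right) \right)} = \left(5 \left(-16 - 13\right)\right)^{2} = \left(5 \left(-29\right)\right)^{2} = \left(-145\right)^{2} = 21025$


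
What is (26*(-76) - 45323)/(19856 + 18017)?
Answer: -47299/37873 ≈ -1.2489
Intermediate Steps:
(26*(-76) - 45323)/(19856 + 18017) = (-1976 - 45323)/37873 = -47299*1/37873 = -47299/37873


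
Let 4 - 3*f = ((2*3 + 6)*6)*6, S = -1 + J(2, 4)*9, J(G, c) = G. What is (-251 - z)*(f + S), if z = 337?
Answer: 73892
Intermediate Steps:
S = 17 (S = -1 + 2*9 = -1 + 18 = 17)
f = -428/3 (f = 4/3 - (2*3 + 6)*6*6/3 = 4/3 - (6 + 6)*6*6/3 = 4/3 - 12*6*6/3 = 4/3 - 24*6 = 4/3 - ⅓*432 = 4/3 - 144 = -428/3 ≈ -142.67)
(-251 - z)*(f + S) = (-251 - 1*337)*(-428/3 + 17) = (-251 - 337)*(-377/3) = -588*(-377/3) = 73892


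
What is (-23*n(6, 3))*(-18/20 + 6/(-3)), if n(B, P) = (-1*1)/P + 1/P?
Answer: 0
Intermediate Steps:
n(B, P) = 0 (n(B, P) = -1/P + 1/P = 0)
(-23*n(6, 3))*(-18/20 + 6/(-3)) = (-23*0)*(-18/20 + 6/(-3)) = 0*(-18*1/20 + 6*(-⅓)) = 0*(-9/10 - 2) = 0*(-29/10) = 0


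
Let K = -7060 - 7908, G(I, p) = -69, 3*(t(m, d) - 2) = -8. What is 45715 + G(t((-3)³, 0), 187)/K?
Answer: 684262189/14968 ≈ 45715.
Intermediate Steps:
t(m, d) = -⅔ (t(m, d) = 2 + (⅓)*(-8) = 2 - 8/3 = -⅔)
K = -14968
45715 + G(t((-3)³, 0), 187)/K = 45715 - 69/(-14968) = 45715 - 69*(-1/14968) = 45715 + 69/14968 = 684262189/14968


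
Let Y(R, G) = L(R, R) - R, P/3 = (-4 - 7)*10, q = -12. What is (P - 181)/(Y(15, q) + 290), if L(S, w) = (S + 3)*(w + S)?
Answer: -511/815 ≈ -0.62699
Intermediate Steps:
L(S, w) = (3 + S)*(S + w)
P = -330 (P = 3*((-4 - 7)*10) = 3*(-11*10) = 3*(-110) = -330)
Y(R, G) = 2*R² + 5*R (Y(R, G) = (R² + 3*R + 3*R + R*R) - R = (R² + 3*R + 3*R + R²) - R = (2*R² + 6*R) - R = 2*R² + 5*R)
(P - 181)/(Y(15, q) + 290) = (-330 - 181)/(15*(5 + 2*15) + 290) = -511/(15*(5 + 30) + 290) = -511/(15*35 + 290) = -511/(525 + 290) = -511/815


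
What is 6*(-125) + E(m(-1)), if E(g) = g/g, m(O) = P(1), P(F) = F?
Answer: -749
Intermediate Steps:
m(O) = 1
E(g) = 1
6*(-125) + E(m(-1)) = 6*(-125) + 1 = -750 + 1 = -749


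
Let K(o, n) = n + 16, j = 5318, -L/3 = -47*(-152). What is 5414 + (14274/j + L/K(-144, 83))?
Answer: 456301883/87747 ≈ 5200.2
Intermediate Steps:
L = -21432 (L = -(-141)*(-152) = -3*7144 = -21432)
K(o, n) = 16 + n
5414 + (14274/j + L/K(-144, 83)) = 5414 + (14274/5318 - 21432/(16 + 83)) = 5414 + (14274*(1/5318) - 21432/99) = 5414 + (7137/2659 - 21432*1/99) = 5414 + (7137/2659 - 7144/33) = 5414 - 18760375/87747 = 456301883/87747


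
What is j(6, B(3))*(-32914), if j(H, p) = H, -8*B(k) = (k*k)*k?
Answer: -197484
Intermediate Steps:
B(k) = -k³/8 (B(k) = -k*k*k/8 = -k²*k/8 = -k³/8)
j(6, B(3))*(-32914) = 6*(-32914) = -197484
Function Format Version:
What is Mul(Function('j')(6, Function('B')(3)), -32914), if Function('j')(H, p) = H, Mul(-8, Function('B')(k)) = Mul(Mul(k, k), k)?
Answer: -197484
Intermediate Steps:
Function('B')(k) = Mul(Rational(-1, 8), Pow(k, 3)) (Function('B')(k) = Mul(Rational(-1, 8), Mul(Mul(k, k), k)) = Mul(Rational(-1, 8), Mul(Pow(k, 2), k)) = Mul(Rational(-1, 8), Pow(k, 3)))
Mul(Function('j')(6, Function('B')(3)), -32914) = Mul(6, -32914) = -197484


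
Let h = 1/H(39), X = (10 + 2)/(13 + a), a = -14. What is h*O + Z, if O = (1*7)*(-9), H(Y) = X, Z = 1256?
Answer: 5045/4 ≈ 1261.3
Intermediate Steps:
X = -12 (X = (10 + 2)/(13 - 14) = 12/(-1) = 12*(-1) = -12)
H(Y) = -12
O = -63 (O = 7*(-9) = -63)
h = -1/12 (h = 1/(-12) = -1/12 ≈ -0.083333)
h*O + Z = -1/12*(-63) + 1256 = 21/4 + 1256 = 5045/4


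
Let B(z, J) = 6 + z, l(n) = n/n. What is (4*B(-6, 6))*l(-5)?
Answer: 0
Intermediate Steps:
l(n) = 1
(4*B(-6, 6))*l(-5) = (4*(6 - 6))*1 = (4*0)*1 = 0*1 = 0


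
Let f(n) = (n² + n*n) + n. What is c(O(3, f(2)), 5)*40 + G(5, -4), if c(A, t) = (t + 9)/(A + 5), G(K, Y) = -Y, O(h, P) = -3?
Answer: 284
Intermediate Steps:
f(n) = n + 2*n² (f(n) = (n² + n²) + n = 2*n² + n = n + 2*n²)
c(A, t) = (9 + t)/(5 + A)
c(O(3, f(2)), 5)*40 + G(5, -4) = ((9 + 5)/(5 - 3))*40 - 1*(-4) = (14/2)*40 + 4 = ((½)*14)*40 + 4 = 7*40 + 4 = 280 + 4 = 284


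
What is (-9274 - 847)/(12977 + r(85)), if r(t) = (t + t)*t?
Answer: -10121/27427 ≈ -0.36902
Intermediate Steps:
r(t) = 2*t² (r(t) = (2*t)*t = 2*t²)
(-9274 - 847)/(12977 + r(85)) = (-9274 - 847)/(12977 + 2*85²) = -10121/(12977 + 2*7225) = -10121/(12977 + 14450) = -10121/27427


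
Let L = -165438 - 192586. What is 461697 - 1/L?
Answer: 165298606729/358024 ≈ 4.6170e+5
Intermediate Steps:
L = -358024
461697 - 1/L = 461697 - 1/(-358024) = 461697 - 1*(-1/358024) = 461697 + 1/358024 = 165298606729/358024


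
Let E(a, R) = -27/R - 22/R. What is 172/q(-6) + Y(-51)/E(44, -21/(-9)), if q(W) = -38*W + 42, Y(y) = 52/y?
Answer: 11014/16065 ≈ 0.68559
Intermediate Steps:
q(W) = 42 - 38*W
E(a, R) = -49/R
172/q(-6) + Y(-51)/E(44, -21/(-9)) = 172/(42 - 38*(-6)) + (52/(-51))/((-49/((-21/(-9))))) = 172/(42 + 228) + (52*(-1/51))/((-49/((-21*(-1/9))))) = 172/270 - 52/(51*((-49/7/3))) = 172*(1/270) - 52/(51*((-49*3/7))) = 86/135 - 52/51/(-21) = 86/135 - 52/51*(-1/21) = 86/135 + 52/1071 = 11014/16065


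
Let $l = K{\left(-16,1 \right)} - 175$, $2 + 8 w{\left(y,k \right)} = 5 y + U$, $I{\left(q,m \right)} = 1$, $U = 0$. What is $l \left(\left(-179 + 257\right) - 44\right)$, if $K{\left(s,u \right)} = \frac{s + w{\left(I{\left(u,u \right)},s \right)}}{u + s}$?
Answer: $- \frac{70975}{12} \approx -5914.6$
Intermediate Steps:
$w{\left(y,k \right)} = - \frac{1}{4} + \frac{5 y}{8}$ ($w{\left(y,k \right)} = - \frac{1}{4} + \frac{5 y + 0}{8} = - \frac{1}{4} + \frac{5 y}{8}$)
$K{\left(s,u \right)} = \frac{\frac{3}{8} + s}{s + u}$ ($K{\left(s,u \right)} = \frac{s + \left(- \frac{1}{4} + \frac{5}{8} \cdot 1\right)}{u + s} = \frac{s + \left(- \frac{1}{4} + \frac{5}{8}\right)}{s + u} = \frac{s + \frac{3}{8}}{s + u} = \frac{\frac{3}{8} + s}{s + u}$)
$l = - \frac{4175}{24}$ ($l = \frac{\frac{3}{8} - 16}{-16 + 1} - 175 = \frac{1}{-15} \left(- \frac{125}{8}\right) - 175 = \left(- \frac{1}{15}\right) \left(- \frac{125}{8}\right) - 175 = \frac{25}{24} - 175 = - \frac{4175}{24} \approx -173.96$)
$l \left(\left(-179 + 257\right) - 44\right) = - \frac{4175 \left(\left(-179 + 257\right) - 44\right)}{24} = - \frac{4175 \left(78 - 44\right)}{24} = \left(- \frac{4175}{24}\right) 34 = - \frac{70975}{12}$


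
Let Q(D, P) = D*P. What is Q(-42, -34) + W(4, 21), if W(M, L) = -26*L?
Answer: 882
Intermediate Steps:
Q(-42, -34) + W(4, 21) = -42*(-34) - 26*21 = 1428 - 546 = 882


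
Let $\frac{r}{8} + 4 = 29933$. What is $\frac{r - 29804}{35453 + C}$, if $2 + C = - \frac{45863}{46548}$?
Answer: $\frac{9757764144}{1650127285} \approx 5.9133$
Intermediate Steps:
$r = 239432$ ($r = -32 + 8 \cdot 29933 = -32 + 239464 = 239432$)
$C = - \frac{138959}{46548}$ ($C = -2 - \frac{45863}{46548} = - \frac{138959}{46548} \approx -2.9853$)
$\frac{r - 29804}{35453 + C} = \frac{239432 - 29804}{35453 - \frac{138959}{46548}} = \frac{209628}{\frac{1650127285}{46548}} = 209628 \cdot \frac{46548}{1650127285} = \frac{9757764144}{1650127285}$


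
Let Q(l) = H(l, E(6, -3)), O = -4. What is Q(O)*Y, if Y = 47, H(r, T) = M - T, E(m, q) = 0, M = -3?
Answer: -141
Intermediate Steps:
H(r, T) = -3 - T
Q(l) = -3 (Q(l) = -3 - 1*0 = -3 + 0 = -3)
Q(O)*Y = -3*47 = -141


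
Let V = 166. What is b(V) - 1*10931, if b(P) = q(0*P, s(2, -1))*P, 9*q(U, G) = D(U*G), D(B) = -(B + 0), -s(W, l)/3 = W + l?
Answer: -10931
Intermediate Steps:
s(W, l) = -3*W - 3*l (s(W, l) = -3*(W + l) = -3*W - 3*l)
D(B) = -B
q(U, G) = -G*U/9 (q(U, G) = (-U*G)/9 = (-G*U)/9 = -G*U/9)
b(P) = 0 (b(P) = (-(-3*2 - 3*(-1))*0*P/9)*P = (-1/9*(-6 + 3)*0)*P = (-1/9*(-3)*0)*P = 0*P = 0)
b(V) - 1*10931 = 0 - 1*10931 = 0 - 10931 = -10931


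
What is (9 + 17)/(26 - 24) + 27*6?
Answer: 175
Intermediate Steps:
(9 + 17)/(26 - 24) + 27*6 = 26/2 + 162 = 26*(½) + 162 = 13 + 162 = 175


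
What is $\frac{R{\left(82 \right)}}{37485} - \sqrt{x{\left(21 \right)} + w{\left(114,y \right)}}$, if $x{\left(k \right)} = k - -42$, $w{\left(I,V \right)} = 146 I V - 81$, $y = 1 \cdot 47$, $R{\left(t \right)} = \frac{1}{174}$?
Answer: $\frac{1}{6522390} - 5 \sqrt{31290} \approx -884.45$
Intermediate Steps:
$R{\left(t \right)} = \frac{1}{174}$
$y = 47$
$w{\left(I,V \right)} = -81 + 146 I V$ ($w{\left(I,V \right)} = 146 I V - 81 = -81 + 146 I V$)
$x{\left(k \right)} = 42 + k$ ($x{\left(k \right)} = k + 42 = 42 + k$)
$\frac{R{\left(82 \right)}}{37485} - \sqrt{x{\left(21 \right)} + w{\left(114,y \right)}} = \frac{1}{174 \cdot 37485} - \sqrt{\left(42 + 21\right) - \left(81 - 782268\right)} = \frac{1}{174} \cdot \frac{1}{37485} - \sqrt{63 + \left(-81 + 782268\right)} = \frac{1}{6522390} - \sqrt{63 + 782187} = \frac{1}{6522390} - \sqrt{782250} = \frac{1}{6522390} - 5 \sqrt{31290}$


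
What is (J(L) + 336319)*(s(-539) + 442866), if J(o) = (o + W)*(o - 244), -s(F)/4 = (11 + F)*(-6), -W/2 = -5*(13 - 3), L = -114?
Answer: 146838548214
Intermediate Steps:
W = 100 (W = -(-10)*(13 - 3) = -(-10)*10 = -2*(-50) = 100)
s(F) = 264 + 24*F (s(F) = -4*(11 + F)*(-6) = -4*(-66 - 6*F) = 264 + 24*F)
J(o) = (-244 + o)*(100 + o) (J(o) = (o + 100)*(o - 244) = (100 + o)*(-244 + o) = (-244 + o)*(100 + o))
(J(L) + 336319)*(s(-539) + 442866) = ((-24400 + (-114)**2 - 144*(-114)) + 336319)*((264 + 24*(-539)) + 442866) = ((-24400 + 12996 + 16416) + 336319)*((264 - 12936) + 442866) = (5012 + 336319)*(-12672 + 442866) = 341331*430194 = 146838548214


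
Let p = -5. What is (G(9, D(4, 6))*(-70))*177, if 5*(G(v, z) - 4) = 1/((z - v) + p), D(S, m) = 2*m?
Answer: -48321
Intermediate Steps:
G(v, z) = 4 + 1/(5*(-5 + z - v)) (G(v, z) = 4 + 1/(5*((z - v) - 5)) = 4 + 1/(5*(-5 + z - v)))
(G(9, D(4, 6))*(-70))*177 = (((99/5 - 8*6 + 4*9)/(5 + 9 - 2*6))*(-70))*177 = (((99/5 - 4*12 + 36)/(5 + 9 - 1*12))*(-70))*177 = (((99/5 - 48 + 36)/(5 + 9 - 12))*(-70))*177 = (((39/5)/2)*(-70))*177 = (((1/2)*(39/5))*(-70))*177 = ((39/10)*(-70))*177 = -273*177 = -48321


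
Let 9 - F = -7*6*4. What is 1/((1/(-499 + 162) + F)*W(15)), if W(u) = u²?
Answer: 337/13420800 ≈ 2.5110e-5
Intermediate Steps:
F = 177 (F = 9 - (-7*6)*4 = 9 - (-42)*4 = 9 - 1*(-168) = 9 + 168 = 177)
1/((1/(-499 + 162) + F)*W(15)) = 1/((1/(-499 + 162) + 177)*15²) = 1/((1/(-337) + 177)*225) = 1/((-1/337 + 177)*225) = 1/((59648/337)*225) = 1/(13420800/337) = 337/13420800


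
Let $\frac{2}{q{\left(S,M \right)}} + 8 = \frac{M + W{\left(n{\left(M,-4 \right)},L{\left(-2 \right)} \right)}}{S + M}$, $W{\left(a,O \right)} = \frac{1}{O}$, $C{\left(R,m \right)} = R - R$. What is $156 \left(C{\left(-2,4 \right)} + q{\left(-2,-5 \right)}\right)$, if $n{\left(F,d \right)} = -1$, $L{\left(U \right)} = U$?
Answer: $- \frac{4368}{101} \approx -43.247$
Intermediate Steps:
$C{\left(R,m \right)} = 0$
$q{\left(S,M \right)} = \frac{2}{-8 + \frac{- \frac{1}{2} + M}{M + S}}$ ($q{\left(S,M \right)} = \frac{2}{-8 + \frac{M + \frac{1}{-2}}{S + M}} = \frac{2}{-8 + \frac{M - \frac{1}{2}}{M + S}} = \frac{2}{-8 + \frac{- \frac{1}{2} + M}{M + S}}$)
$156 \left(C{\left(-2,4 \right)} + q{\left(-2,-5 \right)}\right) = 156 \left(0 + \frac{4 \left(\left(-1\right) \left(-5\right) - -2\right)}{1 + 14 \left(-5\right) + 16 \left(-2\right)}\right) = 156 \left(0 + \frac{4 \left(5 + 2\right)}{1 - 70 - 32}\right) = 156 \left(0 + 4 \frac{1}{-101} \cdot 7\right) = 156 \left(0 + 4 \left(- \frac{1}{101}\right) 7\right) = 156 \left(0 - \frac{28}{101}\right) = 156 \left(- \frac{28}{101}\right) = - \frac{4368}{101}$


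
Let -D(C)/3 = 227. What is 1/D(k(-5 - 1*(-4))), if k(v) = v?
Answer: -1/681 ≈ -0.0014684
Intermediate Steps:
D(C) = -681 (D(C) = -3*227 = -681)
1/D(k(-5 - 1*(-4))) = 1/(-681) = -1/681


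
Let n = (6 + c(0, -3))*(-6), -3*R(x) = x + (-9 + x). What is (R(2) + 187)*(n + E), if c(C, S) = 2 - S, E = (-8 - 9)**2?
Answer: 126218/3 ≈ 42073.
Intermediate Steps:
E = 289 (E = (-17)**2 = 289)
R(x) = 3 - 2*x/3 (R(x) = -(x + (-9 + x))/3 = -(-9 + 2*x)/3 = 3 - 2*x/3)
n = -66 (n = (6 + (2 - 1*(-3)))*(-6) = (6 + (2 + 3))*(-6) = (6 + 5)*(-6) = 11*(-6) = -66)
(R(2) + 187)*(n + E) = ((3 - 2/3*2) + 187)*(-66 + 289) = ((3 - 4/3) + 187)*223 = (5/3 + 187)*223 = (566/3)*223 = 126218/3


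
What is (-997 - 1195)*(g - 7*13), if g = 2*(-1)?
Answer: 203856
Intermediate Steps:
g = -2
(-997 - 1195)*(g - 7*13) = (-997 - 1195)*(-2 - 7*13) = -2192*(-2 - 91) = -2192*(-93) = 203856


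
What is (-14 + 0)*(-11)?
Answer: 154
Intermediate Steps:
(-14 + 0)*(-11) = -14*(-11) = 154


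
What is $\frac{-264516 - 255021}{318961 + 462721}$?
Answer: $- \frac{519537}{781682} \approx -0.66464$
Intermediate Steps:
$\frac{-264516 - 255021}{318961 + 462721} = - \frac{519537}{781682}$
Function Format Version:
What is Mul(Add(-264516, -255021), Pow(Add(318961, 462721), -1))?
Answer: Rational(-519537, 781682) ≈ -0.66464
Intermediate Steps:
Mul(Add(-264516, -255021), Pow(Add(318961, 462721), -1)) = Mul(-519537, Pow(781682, -1)) = Mul(-519537, Rational(1, 781682)) = Rational(-519537, 781682)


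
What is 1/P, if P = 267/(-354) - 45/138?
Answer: -1357/1466 ≈ -0.92565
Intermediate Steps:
P = -1466/1357 (P = 267*(-1/354) - 45*1/138 = -89/118 - 15/46 = -1466/1357 ≈ -1.0803)
1/P = 1/(-1466/1357) = -1357/1466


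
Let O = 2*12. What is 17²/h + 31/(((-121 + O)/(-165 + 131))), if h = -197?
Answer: 179605/19109 ≈ 9.3990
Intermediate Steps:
O = 24
17²/h + 31/(((-121 + O)/(-165 + 131))) = 17²/(-197) + 31/(((-121 + 24)/(-165 + 131))) = 289*(-1/197) + 31/((-97/(-34))) = -289/197 + 31/((-97*(-1/34))) = -289/197 + 31/(97/34) = -289/197 + 31*(34/97) = -289/197 + 1054/97 = 179605/19109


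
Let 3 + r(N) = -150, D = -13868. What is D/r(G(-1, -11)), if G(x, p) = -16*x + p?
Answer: 13868/153 ≈ 90.641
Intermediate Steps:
G(x, p) = p - 16*x
r(N) = -153 (r(N) = -3 - 150 = -153)
D/r(G(-1, -11)) = -13868/(-153) = -13868*(-1/153) = 13868/153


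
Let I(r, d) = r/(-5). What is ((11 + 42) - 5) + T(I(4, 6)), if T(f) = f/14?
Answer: 1678/35 ≈ 47.943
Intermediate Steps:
I(r, d) = -r/5 (I(r, d) = r*(-1/5) = -r/5)
T(f) = f/14 (T(f) = f*(1/14) = f/14)
((11 + 42) - 5) + T(I(4, 6)) = ((11 + 42) - 5) + (-1/5*4)/14 = (53 - 5) + (1/14)*(-4/5) = 48 - 2/35 = 1678/35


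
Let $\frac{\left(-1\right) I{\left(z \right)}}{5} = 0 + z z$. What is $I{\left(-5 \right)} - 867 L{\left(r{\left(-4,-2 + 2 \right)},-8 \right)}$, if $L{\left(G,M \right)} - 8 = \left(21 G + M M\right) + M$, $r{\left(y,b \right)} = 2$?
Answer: $-92027$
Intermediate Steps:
$L{\left(G,M \right)} = 8 + M + M^{2} + 21 G$ ($L{\left(G,M \right)} = 8 + \left(\left(21 G + M M\right) + M\right) = 8 + \left(\left(21 G + M^{2}\right) + M\right) = 8 + \left(\left(M^{2} + 21 G\right) + M\right) = 8 + \left(M + M^{2} + 21 G\right) = 8 + M + M^{2} + 21 G$)
$I{\left(z \right)} = - 5 z^{2}$ ($I{\left(z \right)} = - 5 \left(0 + z z\right) = - 5 \left(0 + z^{2}\right) = - 5 z^{2}$)
$I{\left(-5 \right)} - 867 L{\left(r{\left(-4,-2 + 2 \right)},-8 \right)} = - 5 \left(-5\right)^{2} - 867 \left(8 - 8 + \left(-8\right)^{2} + 21 \cdot 2\right) = \left(-5\right) 25 - 867 \left(8 - 8 + 64 + 42\right) = -125 - 91902 = -92027$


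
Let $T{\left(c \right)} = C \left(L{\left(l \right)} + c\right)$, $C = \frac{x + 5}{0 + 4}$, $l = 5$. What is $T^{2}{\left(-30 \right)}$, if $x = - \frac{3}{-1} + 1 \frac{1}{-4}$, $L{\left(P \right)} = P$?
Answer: $\frac{600625}{256} \approx 2346.2$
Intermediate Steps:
$x = \frac{11}{4}$ ($x = \left(-3\right) \left(-1\right) + 1 \left(- \frac{1}{4}\right) = 3 - \frac{1}{4} = \frac{11}{4} \approx 2.75$)
$C = \frac{31}{16}$ ($C = \frac{\frac{11}{4} + 5}{0 + 4} = \frac{31}{4 \cdot 4} = \frac{31}{4} \cdot \frac{1}{4} = \frac{31}{16} \approx 1.9375$)
$T{\left(c \right)} = \frac{155}{16} + \frac{31 c}{16}$ ($T{\left(c \right)} = \frac{31 \left(5 + c\right)}{16} = \frac{155}{16} + \frac{31 c}{16}$)
$T^{2}{\left(-30 \right)} = \left(\frac{155}{16} + \frac{31}{16} \left(-30\right)\right)^{2} = \left(\frac{155}{16} - \frac{465}{8}\right)^{2} = \left(- \frac{775}{16}\right)^{2} = \frac{600625}{256}$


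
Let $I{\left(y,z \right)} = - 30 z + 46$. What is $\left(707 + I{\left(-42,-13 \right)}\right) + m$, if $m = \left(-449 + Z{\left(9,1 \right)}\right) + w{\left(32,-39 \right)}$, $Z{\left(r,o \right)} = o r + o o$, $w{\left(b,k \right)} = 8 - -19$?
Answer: $731$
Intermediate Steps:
$w{\left(b,k \right)} = 27$ ($w{\left(b,k \right)} = 8 + 19 = 27$)
$I{\left(y,z \right)} = 46 - 30 z$
$Z{\left(r,o \right)} = o^{2} + o r$ ($Z{\left(r,o \right)} = o r + o^{2} = o^{2} + o r$)
$m = -412$ ($m = \left(-449 + 1 \left(1 + 9\right)\right) + 27 = \left(-449 + 1 \cdot 10\right) + 27 = \left(-449 + 10\right) + 27 = -439 + 27 = -412$)
$\left(707 + I{\left(-42,-13 \right)}\right) + m = \left(707 + \left(46 - -390\right)\right) - 412 = \left(707 + \left(46 + 390\right)\right) - 412 = \left(707 + 436\right) - 412 = 1143 - 412 = 731$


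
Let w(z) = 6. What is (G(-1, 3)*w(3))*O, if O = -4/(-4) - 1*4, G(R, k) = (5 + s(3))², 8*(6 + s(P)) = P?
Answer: -225/32 ≈ -7.0313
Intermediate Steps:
s(P) = -6 + P/8
G(R, k) = 25/64 (G(R, k) = (5 + (-6 + (⅛)*3))² = (5 + (-6 + 3/8))² = (5 - 45/8)² = (-5/8)² = 25/64)
O = -3 (O = -4*(-¼) - 4 = 1 - 4 = -3)
(G(-1, 3)*w(3))*O = ((25/64)*6)*(-3) = (75/32)*(-3) = -225/32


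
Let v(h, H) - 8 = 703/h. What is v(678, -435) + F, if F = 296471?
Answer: 201013465/678 ≈ 2.9648e+5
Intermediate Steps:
v(h, H) = 8 + 703/h
v(678, -435) + F = (8 + 703/678) + 296471 = 6127/678 + 296471 = 201013465/678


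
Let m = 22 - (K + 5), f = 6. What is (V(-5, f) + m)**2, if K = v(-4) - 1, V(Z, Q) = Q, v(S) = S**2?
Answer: 64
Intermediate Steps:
K = 15 (K = (-4)**2 - 1 = 16 - 1 = 15)
m = 2 (m = 22 - (15 + 5) = 22 - 20 = 2)
(V(-5, f) + m)**2 = (6 + 2)**2 = 8**2 = 64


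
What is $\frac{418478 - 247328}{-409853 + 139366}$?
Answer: $- \frac{24450}{38641} \approx -0.63275$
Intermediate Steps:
$\frac{418478 - 247328}{-409853 + 139366} = \frac{171150}{-270487} = 171150 \left(- \frac{1}{270487}\right) = - \frac{24450}{38641}$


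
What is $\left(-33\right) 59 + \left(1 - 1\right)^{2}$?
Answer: $-1947$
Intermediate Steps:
$\left(-33\right) 59 + \left(1 - 1\right)^{2} = -1947 + 0^{2} = -1947 + 0 = -1947$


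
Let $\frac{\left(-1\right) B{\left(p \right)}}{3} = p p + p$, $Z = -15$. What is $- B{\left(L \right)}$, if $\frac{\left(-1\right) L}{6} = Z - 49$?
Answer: $443520$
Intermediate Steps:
$L = 384$ ($L = - 6 \left(-15 - 49\right) = \left(-6\right) \left(-64\right) = 384$)
$B{\left(p \right)} = - 3 p - 3 p^{2}$ ($B{\left(p \right)} = - 3 \left(p p + p\right) = - 3 \left(p^{2} + p\right) = - 3 \left(p + p^{2}\right) = - 3 p - 3 p^{2}$)
$- B{\left(L \right)} = - \left(-3\right) 384 \left(1 + 384\right) = - \left(-3\right) 384 \cdot 385 = \left(-1\right) \left(-443520\right) = 443520$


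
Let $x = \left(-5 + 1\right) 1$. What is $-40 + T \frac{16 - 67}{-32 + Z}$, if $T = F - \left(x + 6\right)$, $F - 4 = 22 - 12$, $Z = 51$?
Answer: $- \frac{1372}{19} \approx -72.211$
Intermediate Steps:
$x = -4$ ($x = \left(-4\right) 1 = -4$)
$F = 14$ ($F = 4 + \left(22 - 12\right) = 4 + 10 = 14$)
$T = 12$ ($T = 14 - \left(-4 + 6\right) = 14 - 2 = 12$)
$-40 + T \frac{16 - 67}{-32 + Z} = -40 + 12 \frac{16 - 67}{-32 + 51} = -40 + 12 \left(- \frac{51}{19}\right) = -40 - \frac{612}{19} = - \frac{1372}{19}$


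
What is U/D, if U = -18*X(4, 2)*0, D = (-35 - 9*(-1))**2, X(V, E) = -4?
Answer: 0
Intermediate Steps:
D = 676 (D = (-35 + 9)**2 = (-26)**2 = 676)
U = 0 (U = -18*(-4)*0 = 72*0 = 0)
U/D = 0/676 = 0*(1/676) = 0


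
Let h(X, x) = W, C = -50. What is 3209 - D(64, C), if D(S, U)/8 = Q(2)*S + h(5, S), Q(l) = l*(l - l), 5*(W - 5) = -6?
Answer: 15893/5 ≈ 3178.6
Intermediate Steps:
W = 19/5 (W = 5 + (1/5)*(-6) = 5 - 6/5 = 19/5 ≈ 3.8000)
Q(l) = 0 (Q(l) = l*0 = 0)
h(X, x) = 19/5
D(S, U) = 152/5 (D(S, U) = 8*(0*S + 19/5) = 8*(0 + 19/5) = 8*(19/5) = 152/5)
3209 - D(64, C) = 3209 - 1*152/5 = 3209 - 152/5 = 15893/5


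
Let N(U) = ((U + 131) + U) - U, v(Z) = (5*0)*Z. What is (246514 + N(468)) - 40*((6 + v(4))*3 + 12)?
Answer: 245913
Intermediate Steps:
v(Z) = 0 (v(Z) = 0*Z = 0)
N(U) = 131 + U (N(U) = ((131 + U) + U) - U = (131 + 2*U) - U = 131 + U)
(246514 + N(468)) - 40*((6 + v(4))*3 + 12) = (246514 + (131 + 468)) - 40*((6 + 0)*3 + 12) = (246514 + 599) - 40*(6*3 + 12) = 247113 - 40*(18 + 12) = 247113 - 40*30 = 247113 - 1200 = 245913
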